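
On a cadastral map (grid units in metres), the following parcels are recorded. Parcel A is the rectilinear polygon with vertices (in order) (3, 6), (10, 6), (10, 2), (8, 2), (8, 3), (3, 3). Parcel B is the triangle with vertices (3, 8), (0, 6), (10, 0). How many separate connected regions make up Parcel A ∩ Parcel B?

2

Parcel A ∩ Parcel B splits into 2 disjoint pieces (area 7.9875, area 0.0357).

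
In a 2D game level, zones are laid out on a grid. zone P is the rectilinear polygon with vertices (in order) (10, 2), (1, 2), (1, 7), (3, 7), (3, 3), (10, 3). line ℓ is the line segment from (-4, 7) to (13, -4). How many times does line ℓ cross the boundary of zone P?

2

The segment meets the boundary at (1,3.765), (3.727,2).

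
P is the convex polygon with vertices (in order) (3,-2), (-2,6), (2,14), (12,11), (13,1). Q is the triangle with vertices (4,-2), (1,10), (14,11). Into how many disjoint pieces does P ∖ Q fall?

2

P ∖ Q splits into 2 disjoint pieces (area 54.2078, area 34.4959).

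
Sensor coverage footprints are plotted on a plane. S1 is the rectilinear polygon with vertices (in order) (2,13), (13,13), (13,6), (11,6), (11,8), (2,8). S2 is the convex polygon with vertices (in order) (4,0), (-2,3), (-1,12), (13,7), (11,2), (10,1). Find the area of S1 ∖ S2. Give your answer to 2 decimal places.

|S1| = 59, |S1∩S2| = 14.5214.
|S1 ∖ S2| = |S1| − |S1∩S2| = 59 − 14.5214 = 44.48.

44.48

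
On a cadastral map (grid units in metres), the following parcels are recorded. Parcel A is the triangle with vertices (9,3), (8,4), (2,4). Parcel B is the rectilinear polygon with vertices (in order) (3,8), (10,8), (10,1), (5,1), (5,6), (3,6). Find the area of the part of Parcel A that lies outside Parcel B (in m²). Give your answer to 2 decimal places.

0.64

|Parcel A| = 3, |Parcel A∩Parcel B| = 2.3571.
|Parcel A ∖ Parcel B| = |Parcel A| − |Parcel A∩Parcel B| = 3 − 2.3571 = 0.64.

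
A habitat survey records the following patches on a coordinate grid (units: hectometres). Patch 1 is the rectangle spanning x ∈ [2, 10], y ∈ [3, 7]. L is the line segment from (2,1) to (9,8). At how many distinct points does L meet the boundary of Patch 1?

The segment meets the boundary at (8,7), (4,3).

2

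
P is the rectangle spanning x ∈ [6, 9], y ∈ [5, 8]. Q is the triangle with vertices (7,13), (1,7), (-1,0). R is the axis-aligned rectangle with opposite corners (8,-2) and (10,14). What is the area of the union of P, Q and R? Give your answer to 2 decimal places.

53.00

By inclusion–exclusion:
Individual areas: |P| = 9, |Q| = 15, |R| = 32.
|P∩Q| = 0.
|P∩R|: x∈[8,9], y∈[5,8] → 1·3 = 3.
|Q∩R| = 0.
|P∩Q∩R| = 0.
|P ∪ Q ∪ R| = 56 − 3 + 0 = 53.00.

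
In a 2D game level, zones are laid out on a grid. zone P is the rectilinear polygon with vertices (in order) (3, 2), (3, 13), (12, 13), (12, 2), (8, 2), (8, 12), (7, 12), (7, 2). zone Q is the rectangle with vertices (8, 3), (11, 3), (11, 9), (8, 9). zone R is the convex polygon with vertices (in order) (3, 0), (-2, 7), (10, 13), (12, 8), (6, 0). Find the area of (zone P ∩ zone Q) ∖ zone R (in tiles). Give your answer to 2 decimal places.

|zone P ∩ zone Q| = 18.
|(zone P ∩ zone Q) ∩ zone R| = 12.9583.
|(zone P ∩ zone Q) ∖ zone R| = 18 − 12.9583 = 5.04.

5.04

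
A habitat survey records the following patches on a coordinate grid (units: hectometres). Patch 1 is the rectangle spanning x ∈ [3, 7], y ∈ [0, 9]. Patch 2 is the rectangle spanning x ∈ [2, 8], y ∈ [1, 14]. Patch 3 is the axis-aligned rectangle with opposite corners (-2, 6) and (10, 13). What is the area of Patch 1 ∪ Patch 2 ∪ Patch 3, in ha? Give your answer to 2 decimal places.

By inclusion–exclusion:
Individual areas: |Patch 1| = 36, |Patch 2| = 78, |Patch 3| = 84.
|Patch 1∩Patch 2|: x∈[3,7], y∈[1,9] → 4·8 = 32.
|Patch 1∩Patch 3|: x∈[3,7], y∈[6,9] → 4·3 = 12.
|Patch 2∩Patch 3|: x∈[2,8], y∈[6,13] → 6·7 = 42.
|Patch 1∩Patch 2∩Patch 3| = 12.
|Patch 1 ∪ Patch 2 ∪ Patch 3| = 198 − 86 + 12 = 124.00.

124.00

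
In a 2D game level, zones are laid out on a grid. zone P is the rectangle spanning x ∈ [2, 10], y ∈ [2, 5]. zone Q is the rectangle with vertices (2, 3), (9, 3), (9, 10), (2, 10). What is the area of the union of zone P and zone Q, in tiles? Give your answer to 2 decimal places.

59.00

By inclusion–exclusion:
Individual areas: |zone P| = 24, |zone Q| = 49.
|zone P∩zone Q|: x∈[2,9], y∈[3,5] → 7·2 = 14.
|zone P ∪ zone Q| = 73 − 14 = 59.00.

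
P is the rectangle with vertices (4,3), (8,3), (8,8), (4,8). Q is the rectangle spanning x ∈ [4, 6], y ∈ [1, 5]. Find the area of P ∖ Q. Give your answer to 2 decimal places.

16.00

|P∩Q|: x∈[4,6], y∈[3,5] → 2·2 = 4.
|P| = 20.
|P ∖ Q| = |P| − |P∩Q| = 20 − 4 = 16.00.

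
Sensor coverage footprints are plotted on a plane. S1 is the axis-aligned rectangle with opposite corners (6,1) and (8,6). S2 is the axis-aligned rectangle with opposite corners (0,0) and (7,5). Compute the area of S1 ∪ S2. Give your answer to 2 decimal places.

41.00

By inclusion–exclusion:
Individual areas: |S1| = 10, |S2| = 35.
|S1∩S2|: x∈[6,7], y∈[1,5] → 1·4 = 4.
|S1 ∪ S2| = 45 − 4 = 41.00.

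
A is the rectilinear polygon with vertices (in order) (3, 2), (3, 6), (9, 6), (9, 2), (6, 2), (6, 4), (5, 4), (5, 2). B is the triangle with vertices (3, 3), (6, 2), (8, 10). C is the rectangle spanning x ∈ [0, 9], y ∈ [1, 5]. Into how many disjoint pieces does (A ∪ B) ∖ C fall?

1

(A ∪ B) ∖ C is a single connected region.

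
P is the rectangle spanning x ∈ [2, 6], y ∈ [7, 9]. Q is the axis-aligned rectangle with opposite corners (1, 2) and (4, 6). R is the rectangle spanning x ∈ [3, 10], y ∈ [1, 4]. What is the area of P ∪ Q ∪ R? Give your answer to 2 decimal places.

39.00

By inclusion–exclusion:
Individual areas: |P| = 8, |Q| = 12, |R| = 21.
|P∩Q| = 0 (no overlap).
|P∩R| = 0 (no overlap).
|Q∩R|: x∈[3,4], y∈[2,4] → 1·2 = 2.
|P∩Q∩R| = 0.
|P ∪ Q ∪ R| = 41 − 2 + 0 = 39.00.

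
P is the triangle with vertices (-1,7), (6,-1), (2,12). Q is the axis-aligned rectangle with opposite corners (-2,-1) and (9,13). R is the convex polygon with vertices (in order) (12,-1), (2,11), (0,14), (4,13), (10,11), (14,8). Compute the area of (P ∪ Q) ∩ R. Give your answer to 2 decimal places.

The region (P ∪ Q) ∩ R is the polygon with vertices (4,13), (9,11.333), (9,2.6), (2,11), (0.667,13).
By the shoelace formula its area is 40.57.

40.57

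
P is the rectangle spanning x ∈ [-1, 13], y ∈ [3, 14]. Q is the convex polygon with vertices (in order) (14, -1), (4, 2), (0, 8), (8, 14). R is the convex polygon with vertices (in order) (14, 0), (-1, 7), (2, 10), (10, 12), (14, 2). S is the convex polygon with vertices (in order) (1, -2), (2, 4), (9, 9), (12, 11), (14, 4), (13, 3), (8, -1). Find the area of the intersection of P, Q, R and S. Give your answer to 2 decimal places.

The intersection is the polygon with vertices (12.4,3), (7.571,3), (3.355,4.968), (9,9), (9.79,9.526).
By the shoelace formula its area is 31.80.

31.80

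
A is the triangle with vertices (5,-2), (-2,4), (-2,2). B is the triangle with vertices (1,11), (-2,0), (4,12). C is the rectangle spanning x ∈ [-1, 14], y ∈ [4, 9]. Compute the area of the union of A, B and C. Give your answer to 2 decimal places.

By inclusion–exclusion:
Individual areas: |A| = 7, |B| = 15, |C| = 75.
|A∩B| = 0.7257.
|A∩C| = 0.
|B∩C| = 7.3864.
|A∩B∩C| = 0.
|A ∪ B ∪ C| = 97 − 8.1121 + 0 = 88.89.

88.89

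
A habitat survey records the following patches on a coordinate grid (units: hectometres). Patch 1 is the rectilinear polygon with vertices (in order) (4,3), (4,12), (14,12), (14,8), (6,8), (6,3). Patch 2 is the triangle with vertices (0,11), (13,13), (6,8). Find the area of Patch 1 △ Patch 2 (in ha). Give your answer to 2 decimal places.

40.06

|Patch 1| = 50, |Patch 2| = 25.5, |Patch 1∩Patch 2| = 17.7192.
|Patch 1 △ Patch 2| = |Patch 1| + |Patch 2| − 2·|Patch 1∩Patch 2| = 50 + 25.5 − 35.4385 = 40.06.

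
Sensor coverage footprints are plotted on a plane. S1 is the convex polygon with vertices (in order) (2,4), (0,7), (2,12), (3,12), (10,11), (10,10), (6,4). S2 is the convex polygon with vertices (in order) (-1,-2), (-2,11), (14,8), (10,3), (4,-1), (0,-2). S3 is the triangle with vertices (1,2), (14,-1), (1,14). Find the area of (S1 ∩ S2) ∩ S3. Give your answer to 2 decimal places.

31.47

The region (S1 ∩ S2) ∩ S3 is the polygon with vertices (1.349,10.372), (4.687,9.746), (7.594,6.391), (6,4), (2,4), (1,5.5), (1,9.5).
By the shoelace formula its area is 31.47.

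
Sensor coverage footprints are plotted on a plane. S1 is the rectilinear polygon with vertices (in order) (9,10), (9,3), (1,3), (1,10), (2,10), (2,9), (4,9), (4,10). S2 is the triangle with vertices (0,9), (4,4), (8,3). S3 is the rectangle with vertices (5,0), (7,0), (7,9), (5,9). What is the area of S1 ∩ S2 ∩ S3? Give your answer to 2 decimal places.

2.00

The intersection is the polygon with vertices (7,3.75), (7,3.25), (5,3.75), (5,5.25).
By the shoelace formula its area is 2.00.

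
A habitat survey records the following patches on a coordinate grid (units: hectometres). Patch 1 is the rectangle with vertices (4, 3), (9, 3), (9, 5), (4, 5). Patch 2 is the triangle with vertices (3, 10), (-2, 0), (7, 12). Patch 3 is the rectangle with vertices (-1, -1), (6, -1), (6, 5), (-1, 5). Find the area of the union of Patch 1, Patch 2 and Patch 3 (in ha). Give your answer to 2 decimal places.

60.21

By inclusion–exclusion:
Individual areas: |Patch 1| = 10, |Patch 2| = 15, |Patch 3| = 42.
|Patch 1∩Patch 2| = 0.
|Patch 1∩Patch 3|: x∈[4,6], y∈[3,5] → 2·2 = 4.
|Patch 2∩Patch 3| = 2.7917.
|Patch 1∩Patch 2∩Patch 3| = 0.
|Patch 1 ∪ Patch 2 ∪ Patch 3| = 67 − 6.7917 + 0 = 60.21.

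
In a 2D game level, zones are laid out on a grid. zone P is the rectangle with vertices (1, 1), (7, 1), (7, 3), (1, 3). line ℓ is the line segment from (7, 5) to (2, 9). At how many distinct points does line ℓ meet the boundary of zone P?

The segment lies entirely outside zone P and never meets its boundary.

0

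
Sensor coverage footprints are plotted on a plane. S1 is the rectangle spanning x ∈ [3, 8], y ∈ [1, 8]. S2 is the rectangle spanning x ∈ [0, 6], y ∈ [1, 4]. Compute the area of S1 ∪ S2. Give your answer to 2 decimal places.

By inclusion–exclusion:
Individual areas: |S1| = 35, |S2| = 18.
|S1∩S2|: x∈[3,6], y∈[1,4] → 3·3 = 9.
|S1 ∪ S2| = 53 − 9 = 44.00.

44.00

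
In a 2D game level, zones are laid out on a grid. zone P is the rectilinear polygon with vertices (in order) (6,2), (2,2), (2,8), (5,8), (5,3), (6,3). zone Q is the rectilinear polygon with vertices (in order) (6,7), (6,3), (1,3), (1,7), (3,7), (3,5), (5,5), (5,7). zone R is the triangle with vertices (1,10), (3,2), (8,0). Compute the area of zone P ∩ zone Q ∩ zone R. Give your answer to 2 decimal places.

6.70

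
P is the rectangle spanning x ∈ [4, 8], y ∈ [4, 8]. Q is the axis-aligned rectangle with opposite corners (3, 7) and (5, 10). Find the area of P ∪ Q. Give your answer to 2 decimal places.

By inclusion–exclusion:
Individual areas: |P| = 16, |Q| = 6.
|P∩Q|: x∈[4,5], y∈[7,8] → 1·1 = 1.
|P ∪ Q| = 22 − 1 = 21.00.

21.00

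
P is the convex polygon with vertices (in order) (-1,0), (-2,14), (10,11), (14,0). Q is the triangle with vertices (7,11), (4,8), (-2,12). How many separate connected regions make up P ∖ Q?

P ∖ Q is a single connected region.

1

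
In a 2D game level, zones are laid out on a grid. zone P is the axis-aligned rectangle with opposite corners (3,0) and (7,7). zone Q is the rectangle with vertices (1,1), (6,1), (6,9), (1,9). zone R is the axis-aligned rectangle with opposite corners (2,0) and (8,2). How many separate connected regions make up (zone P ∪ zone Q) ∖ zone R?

(zone P ∪ zone Q) ∖ zone R is a single connected region.

1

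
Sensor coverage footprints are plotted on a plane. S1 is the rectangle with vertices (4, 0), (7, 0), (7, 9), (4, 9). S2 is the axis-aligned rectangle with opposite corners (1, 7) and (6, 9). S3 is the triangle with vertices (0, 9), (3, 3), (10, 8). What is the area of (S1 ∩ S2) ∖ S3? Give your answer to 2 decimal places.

1.00

|S1 ∩ S2| = 4.
|(S1 ∩ S2) ∩ S3| = 3.
|(S1 ∩ S2) ∖ S3| = 4 − 3 = 1.00.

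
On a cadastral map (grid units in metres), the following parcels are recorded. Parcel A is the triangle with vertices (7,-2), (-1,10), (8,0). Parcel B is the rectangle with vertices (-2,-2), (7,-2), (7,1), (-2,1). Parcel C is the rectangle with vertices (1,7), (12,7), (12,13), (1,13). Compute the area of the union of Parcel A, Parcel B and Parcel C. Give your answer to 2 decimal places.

103.73

By inclusion–exclusion:
Individual areas: |Parcel A| = 14, |Parcel B| = 27, |Parcel C| = 66.
|Parcel A∩Parcel B| = 3.
|Parcel A∩Parcel C| = 0.2722.
|Parcel B∩Parcel C| = 0 (no overlap).
|Parcel A∩Parcel B∩Parcel C| = 0.
|Parcel A ∪ Parcel B ∪ Parcel C| = 107 − 3.2722 + 0 = 103.73.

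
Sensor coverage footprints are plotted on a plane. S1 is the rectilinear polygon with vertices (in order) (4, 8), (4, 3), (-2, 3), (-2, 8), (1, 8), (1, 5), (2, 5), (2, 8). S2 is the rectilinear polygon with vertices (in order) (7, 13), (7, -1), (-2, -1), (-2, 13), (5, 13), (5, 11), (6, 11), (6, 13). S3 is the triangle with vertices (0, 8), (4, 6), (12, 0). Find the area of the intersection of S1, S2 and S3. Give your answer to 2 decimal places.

1.08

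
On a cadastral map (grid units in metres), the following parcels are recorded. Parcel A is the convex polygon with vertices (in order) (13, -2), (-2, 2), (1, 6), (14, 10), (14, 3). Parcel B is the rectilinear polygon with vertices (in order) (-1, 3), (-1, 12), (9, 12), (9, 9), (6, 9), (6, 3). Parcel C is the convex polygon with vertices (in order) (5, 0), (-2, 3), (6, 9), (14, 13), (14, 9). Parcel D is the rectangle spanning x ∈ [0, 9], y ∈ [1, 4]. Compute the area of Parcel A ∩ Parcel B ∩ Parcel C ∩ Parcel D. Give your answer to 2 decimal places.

The intersection is the polygon with vertices (6,3), (0,3), (0,4), (6,4).
By the shoelace formula its area is 6.00.

6.00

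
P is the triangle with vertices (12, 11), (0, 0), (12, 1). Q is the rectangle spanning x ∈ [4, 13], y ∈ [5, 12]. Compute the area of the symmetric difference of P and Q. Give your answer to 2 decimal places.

|P| = 60, |Q| = 63, |P∩Q| = 19.6364.
|P △ Q| = |P| + |Q| − 2·|P∩Q| = 60 + 63 − 39.2727 = 83.73.

83.73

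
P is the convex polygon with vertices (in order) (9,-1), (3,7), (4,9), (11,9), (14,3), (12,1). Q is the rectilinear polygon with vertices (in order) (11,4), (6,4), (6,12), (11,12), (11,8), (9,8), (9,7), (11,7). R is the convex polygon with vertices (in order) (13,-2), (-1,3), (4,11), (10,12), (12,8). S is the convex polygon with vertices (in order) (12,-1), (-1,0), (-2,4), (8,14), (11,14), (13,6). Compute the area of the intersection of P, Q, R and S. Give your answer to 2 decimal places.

23.00

The intersection is the polygon with vertices (9,8), (9,7), (11,7), (11,4), (6,4), (6,9), (11,9), (11,8).
By the shoelace formula its area is 23.00.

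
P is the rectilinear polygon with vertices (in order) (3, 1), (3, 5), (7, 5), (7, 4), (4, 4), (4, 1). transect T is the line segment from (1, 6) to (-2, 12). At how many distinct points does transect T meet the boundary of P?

The segment lies entirely outside P and never meets its boundary.

0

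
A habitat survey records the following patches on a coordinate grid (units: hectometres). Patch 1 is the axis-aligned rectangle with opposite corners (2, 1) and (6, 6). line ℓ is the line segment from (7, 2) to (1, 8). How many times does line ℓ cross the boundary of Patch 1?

2

The segment meets the boundary at (3,6), (6,3).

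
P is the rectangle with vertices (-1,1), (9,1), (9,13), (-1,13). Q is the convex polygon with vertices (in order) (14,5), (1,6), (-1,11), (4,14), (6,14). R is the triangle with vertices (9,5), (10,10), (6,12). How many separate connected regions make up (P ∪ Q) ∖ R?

(P ∪ Q) ∖ R splits into 2 disjoint pieces (area 115.0403, area 10.5326).

2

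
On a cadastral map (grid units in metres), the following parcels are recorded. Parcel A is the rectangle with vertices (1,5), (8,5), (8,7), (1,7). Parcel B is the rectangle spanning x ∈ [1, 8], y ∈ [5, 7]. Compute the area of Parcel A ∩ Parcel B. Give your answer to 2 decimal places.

|Parcel A∩Parcel B|: x∈[1,8], y∈[5,7] → 7·2 = 14.

14.00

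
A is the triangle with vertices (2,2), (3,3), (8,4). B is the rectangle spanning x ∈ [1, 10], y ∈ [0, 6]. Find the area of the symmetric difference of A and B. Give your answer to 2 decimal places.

|A| = 2, |B| = 54, |A∩B| = 2.
|A △ B| = |A| + |B| − 2·|A∩B| = 2 + 54 − 4 = 52.00.

52.00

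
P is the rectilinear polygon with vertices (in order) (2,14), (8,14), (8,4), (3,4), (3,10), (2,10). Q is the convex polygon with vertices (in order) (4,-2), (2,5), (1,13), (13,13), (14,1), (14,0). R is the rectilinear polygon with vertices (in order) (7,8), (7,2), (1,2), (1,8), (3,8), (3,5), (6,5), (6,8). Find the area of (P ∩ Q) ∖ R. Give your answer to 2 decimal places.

|P ∩ Q| = 48.
|(P ∩ Q) ∩ R| = 7.
|(P ∩ Q) ∖ R| = 48 − 7 = 41.00.

41.00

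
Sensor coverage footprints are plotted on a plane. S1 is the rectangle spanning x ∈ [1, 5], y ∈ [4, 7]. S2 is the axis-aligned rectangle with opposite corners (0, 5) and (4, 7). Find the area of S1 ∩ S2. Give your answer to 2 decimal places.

6.00

|S1∩S2|: x∈[1,4], y∈[5,7] → 3·2 = 6.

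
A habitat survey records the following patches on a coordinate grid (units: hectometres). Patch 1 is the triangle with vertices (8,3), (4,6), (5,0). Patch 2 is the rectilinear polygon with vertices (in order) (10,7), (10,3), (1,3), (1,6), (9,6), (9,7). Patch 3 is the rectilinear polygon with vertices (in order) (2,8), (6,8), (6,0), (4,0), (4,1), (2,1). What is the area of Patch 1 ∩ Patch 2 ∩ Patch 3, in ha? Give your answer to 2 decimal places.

The intersection is the polygon with vertices (4.5,3), (4,6), (6,4.5), (6,3).
By the shoelace formula its area is 3.75.

3.75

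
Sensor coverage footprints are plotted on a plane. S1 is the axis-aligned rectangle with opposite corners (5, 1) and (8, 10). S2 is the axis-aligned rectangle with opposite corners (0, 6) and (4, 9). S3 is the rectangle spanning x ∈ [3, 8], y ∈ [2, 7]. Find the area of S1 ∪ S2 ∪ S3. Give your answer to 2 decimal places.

By inclusion–exclusion:
Individual areas: |S1| = 27, |S2| = 12, |S3| = 25.
|S1∩S2| = 0 (no overlap).
|S1∩S3|: x∈[5,8], y∈[2,7] → 3·5 = 15.
|S2∩S3|: x∈[3,4], y∈[6,7] → 1·1 = 1.
|S1∩S2∩S3| = 0.
|S1 ∪ S2 ∪ S3| = 64 − 16 + 0 = 48.00.

48.00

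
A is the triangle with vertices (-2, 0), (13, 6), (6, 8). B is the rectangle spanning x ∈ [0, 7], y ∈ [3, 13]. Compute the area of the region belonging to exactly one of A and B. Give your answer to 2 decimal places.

|A| = 36, |B| = 70, |A∩B| = 16.9071.
|A △ B| = |A| + |B| − 2·|A∩B| = 36 + 70 − 33.8143 = 72.19.

72.19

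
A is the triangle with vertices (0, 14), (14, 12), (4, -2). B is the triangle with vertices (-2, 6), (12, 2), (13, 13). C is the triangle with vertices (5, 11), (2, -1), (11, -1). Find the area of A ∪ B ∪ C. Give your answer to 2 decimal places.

151.00

By inclusion–exclusion:
Individual areas: |A| = 108, |B| = 79, |C| = 54.
|A∩B| = 54.5492.
|A∩C| = 34.6686.
|B∩C| = 18.9742.
|A∩B∩C| = 18.1945.
|A ∪ B ∪ C| = 241 − 108.192 + 18.1945 = 151.00.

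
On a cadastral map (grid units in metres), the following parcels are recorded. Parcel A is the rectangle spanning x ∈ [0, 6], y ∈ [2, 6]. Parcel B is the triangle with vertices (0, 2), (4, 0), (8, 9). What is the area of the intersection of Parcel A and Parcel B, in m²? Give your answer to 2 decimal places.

13.47

The intersection is the polygon with vertices (6,6), (6,4.5), (4.889,2), (0,2), (4.571,6).
By the shoelace formula its area is 13.47.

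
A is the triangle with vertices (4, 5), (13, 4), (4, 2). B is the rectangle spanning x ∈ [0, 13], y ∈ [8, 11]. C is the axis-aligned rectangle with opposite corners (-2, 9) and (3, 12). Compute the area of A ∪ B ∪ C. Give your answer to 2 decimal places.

61.50

By inclusion–exclusion:
Individual areas: |A| = 13.5, |B| = 39, |C| = 15.
|A∩B| = 0.
|A∩C| = 0.
|B∩C|: x∈[0,3], y∈[9,11] → 3·2 = 6.
|A∩B∩C| = 0.
|A ∪ B ∪ C| = 67.5 − 6 + 0 = 61.50.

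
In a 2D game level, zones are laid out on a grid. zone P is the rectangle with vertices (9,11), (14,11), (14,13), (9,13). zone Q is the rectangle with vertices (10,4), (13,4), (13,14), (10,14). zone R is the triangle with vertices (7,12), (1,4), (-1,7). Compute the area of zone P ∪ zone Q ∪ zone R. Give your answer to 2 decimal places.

51.00

By inclusion–exclusion:
Individual areas: |zone P| = 10, |zone Q| = 30, |zone R| = 17.
|zone P∩zone Q|: x∈[10,13], y∈[11,13] → 3·2 = 6.
|zone P∩zone R| = 0.
|zone Q∩zone R| = 0.
|zone P∩zone Q∩zone R| = 0.
|zone P ∪ zone Q ∪ zone R| = 57 − 6 + 0 = 51.00.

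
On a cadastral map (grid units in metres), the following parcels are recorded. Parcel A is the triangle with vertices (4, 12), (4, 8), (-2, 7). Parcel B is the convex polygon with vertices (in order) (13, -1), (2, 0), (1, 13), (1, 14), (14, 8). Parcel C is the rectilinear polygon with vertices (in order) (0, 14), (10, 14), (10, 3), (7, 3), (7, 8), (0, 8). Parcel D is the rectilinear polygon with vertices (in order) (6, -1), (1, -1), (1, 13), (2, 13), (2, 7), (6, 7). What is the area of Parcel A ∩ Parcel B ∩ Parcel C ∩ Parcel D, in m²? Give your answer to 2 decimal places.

The intersection is the polygon with vertices (2,10.333), (2,8), (1.385,8), (1.253,9.711).
By the shoelace formula its area is 1.40.

1.40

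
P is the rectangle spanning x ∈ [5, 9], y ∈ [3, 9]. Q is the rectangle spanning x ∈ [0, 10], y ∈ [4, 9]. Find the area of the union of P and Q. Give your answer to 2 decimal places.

54.00

By inclusion–exclusion:
Individual areas: |P| = 24, |Q| = 50.
|P∩Q|: x∈[5,9], y∈[4,9] → 4·5 = 20.
|P ∪ Q| = 74 − 20 = 54.00.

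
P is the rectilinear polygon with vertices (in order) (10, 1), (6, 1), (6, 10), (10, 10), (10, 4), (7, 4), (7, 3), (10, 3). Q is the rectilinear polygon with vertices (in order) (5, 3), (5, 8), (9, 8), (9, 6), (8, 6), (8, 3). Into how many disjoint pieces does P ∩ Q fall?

1

P ∩ Q is a single connected region.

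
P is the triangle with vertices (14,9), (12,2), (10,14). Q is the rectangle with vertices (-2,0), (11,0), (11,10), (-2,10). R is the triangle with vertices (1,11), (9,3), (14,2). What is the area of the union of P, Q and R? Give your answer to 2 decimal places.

150.73

By inclusion–exclusion:
Individual areas: |P| = 19, |Q| = 130, |R| = 16.
|P∩Q| = 0.3333.
|P∩R| = 0.3738.
|Q∩R| = 13.5624.
|P∩Q∩R| = 0.
|P ∪ Q ∪ R| = 165 − 14.2696 + 0 = 150.73.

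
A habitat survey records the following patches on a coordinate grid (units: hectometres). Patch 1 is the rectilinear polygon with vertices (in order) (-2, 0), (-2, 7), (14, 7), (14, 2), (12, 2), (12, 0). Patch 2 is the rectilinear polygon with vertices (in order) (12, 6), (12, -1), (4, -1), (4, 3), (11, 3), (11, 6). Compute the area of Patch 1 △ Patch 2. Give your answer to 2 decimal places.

89.00

|Patch 1| = 108, |Patch 2| = 35, |Patch 1∩Patch 2| = 27.
|Patch 1 △ Patch 2| = |Patch 1| + |Patch 2| − 2·|Patch 1∩Patch 2| = 108 + 35 − 54 = 89.00.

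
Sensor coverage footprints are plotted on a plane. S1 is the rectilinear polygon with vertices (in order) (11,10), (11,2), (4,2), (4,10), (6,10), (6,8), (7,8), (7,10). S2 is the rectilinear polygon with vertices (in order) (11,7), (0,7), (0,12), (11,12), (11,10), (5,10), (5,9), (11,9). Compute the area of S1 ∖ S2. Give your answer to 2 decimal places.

|S1| = 54, |S1∩S2| = 14.
|S1 ∖ S2| = |S1| − |S1∩S2| = 54 − 14 = 40.00.

40.00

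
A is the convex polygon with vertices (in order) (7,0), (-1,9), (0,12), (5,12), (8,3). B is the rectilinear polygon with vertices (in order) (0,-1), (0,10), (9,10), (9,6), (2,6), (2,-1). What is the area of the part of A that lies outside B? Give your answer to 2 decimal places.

31.67

|A| = 55.5, |A∩B| = 23.8333.
|A ∖ B| = |A| − |A∩B| = 55.5 − 23.8333 = 31.67.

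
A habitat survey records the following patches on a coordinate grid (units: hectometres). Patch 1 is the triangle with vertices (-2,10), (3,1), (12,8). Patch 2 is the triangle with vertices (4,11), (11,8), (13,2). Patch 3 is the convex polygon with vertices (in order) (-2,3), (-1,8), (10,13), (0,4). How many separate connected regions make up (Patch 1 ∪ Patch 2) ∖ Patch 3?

3

(Patch 1 ∪ Patch 2) ∖ Patch 3 splits into 3 disjoint pieces (area 49.6523, area 3.7063, area 0.1176).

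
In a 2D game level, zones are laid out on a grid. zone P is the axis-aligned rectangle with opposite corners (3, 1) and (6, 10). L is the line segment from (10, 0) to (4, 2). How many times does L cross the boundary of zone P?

1

The segment meets the boundary at (6,1.333).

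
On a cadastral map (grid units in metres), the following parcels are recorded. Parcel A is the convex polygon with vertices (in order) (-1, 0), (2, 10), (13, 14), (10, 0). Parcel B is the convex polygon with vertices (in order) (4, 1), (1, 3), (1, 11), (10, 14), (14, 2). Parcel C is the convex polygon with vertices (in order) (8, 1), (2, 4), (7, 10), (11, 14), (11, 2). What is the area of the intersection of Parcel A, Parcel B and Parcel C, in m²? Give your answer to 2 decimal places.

61.02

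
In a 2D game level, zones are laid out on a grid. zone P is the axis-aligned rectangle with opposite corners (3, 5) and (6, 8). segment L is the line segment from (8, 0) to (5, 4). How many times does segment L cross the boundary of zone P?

0

The segment lies entirely outside zone P and never meets its boundary.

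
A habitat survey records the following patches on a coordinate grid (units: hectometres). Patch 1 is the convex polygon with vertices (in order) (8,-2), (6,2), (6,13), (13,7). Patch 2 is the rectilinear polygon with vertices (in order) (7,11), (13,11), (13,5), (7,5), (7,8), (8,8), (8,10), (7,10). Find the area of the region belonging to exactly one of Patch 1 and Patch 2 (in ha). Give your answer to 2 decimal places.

44.39

|Patch 1| = 57.5, |Patch 2| = 34, |Patch 1∩Patch 2| = 23.5556.
|Patch 1 △ Patch 2| = |Patch 1| + |Patch 2| − 2·|Patch 1∩Patch 2| = 57.5 + 34 − 47.1111 = 44.39.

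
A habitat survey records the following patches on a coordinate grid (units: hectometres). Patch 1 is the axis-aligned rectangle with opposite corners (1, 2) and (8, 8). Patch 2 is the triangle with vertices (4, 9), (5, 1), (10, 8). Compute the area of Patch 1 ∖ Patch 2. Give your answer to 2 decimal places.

|Patch 1| = 42, |Patch 1∩Patch 2| = 17.3429.
|Patch 1 ∖ Patch 2| = |Patch 1| − |Patch 1∩Patch 2| = 42 − 17.3429 = 24.66.

24.66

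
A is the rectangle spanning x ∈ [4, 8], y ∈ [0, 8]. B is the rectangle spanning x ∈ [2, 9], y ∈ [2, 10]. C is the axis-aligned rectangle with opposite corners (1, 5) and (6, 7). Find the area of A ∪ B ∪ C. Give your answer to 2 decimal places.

66.00

By inclusion–exclusion:
Individual areas: |A| = 32, |B| = 56, |C| = 10.
|A∩B|: x∈[4,8], y∈[2,8] → 4·6 = 24.
|A∩C|: x∈[4,6], y∈[5,7] → 2·2 = 4.
|B∩C|: x∈[2,6], y∈[5,7] → 4·2 = 8.
|A∩B∩C| = 4.
|A ∪ B ∪ C| = 98 − 36 + 4 = 66.00.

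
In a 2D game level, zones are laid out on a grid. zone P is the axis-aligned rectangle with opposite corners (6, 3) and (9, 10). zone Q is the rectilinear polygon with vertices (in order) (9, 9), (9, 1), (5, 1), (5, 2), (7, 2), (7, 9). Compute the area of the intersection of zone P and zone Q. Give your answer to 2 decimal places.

The intersection is the polygon with vertices (9,3), (7,3), (7,9), (9,9).
By the shoelace formula its area is 12.00.

12.00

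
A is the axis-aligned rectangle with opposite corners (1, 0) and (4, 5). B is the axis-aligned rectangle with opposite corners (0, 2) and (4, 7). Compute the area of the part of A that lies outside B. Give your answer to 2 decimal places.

6.00

|A∩B|: x∈[1,4], y∈[2,5] → 3·3 = 9.
|A| = 15.
|A ∖ B| = |A| − |A∩B| = 15 − 9 = 6.00.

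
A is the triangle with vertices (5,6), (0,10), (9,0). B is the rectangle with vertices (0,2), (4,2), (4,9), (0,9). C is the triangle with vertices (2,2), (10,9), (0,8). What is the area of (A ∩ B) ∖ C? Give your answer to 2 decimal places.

0.40

|A ∩ B| = 2.3139.
|(A ∩ B) ∩ C| = 1.918.
|(A ∩ B) ∖ C| = 2.3139 − 1.918 = 0.40.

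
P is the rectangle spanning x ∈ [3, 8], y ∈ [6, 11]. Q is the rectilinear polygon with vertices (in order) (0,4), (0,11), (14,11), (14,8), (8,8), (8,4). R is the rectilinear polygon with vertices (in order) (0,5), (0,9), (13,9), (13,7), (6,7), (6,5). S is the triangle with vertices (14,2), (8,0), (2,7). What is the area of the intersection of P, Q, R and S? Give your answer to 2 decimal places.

The intersection is the polygon with vertices (3,6.583), (4.4,6), (3,6).
By the shoelace formula its area is 0.41.

0.41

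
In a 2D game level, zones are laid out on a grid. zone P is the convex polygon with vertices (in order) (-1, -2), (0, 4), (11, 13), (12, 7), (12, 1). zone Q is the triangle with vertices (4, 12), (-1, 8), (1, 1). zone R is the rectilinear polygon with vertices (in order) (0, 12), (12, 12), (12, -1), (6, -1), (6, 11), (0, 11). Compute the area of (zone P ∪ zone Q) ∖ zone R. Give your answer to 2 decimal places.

65.53

|zone P ∪ zone Q| = 128.253.
|(zone P ∪ zone Q) ∩ zone R| = 62.7208.
|(zone P ∪ zone Q) ∖ zone R| = 128.253 − 62.7208 = 65.53.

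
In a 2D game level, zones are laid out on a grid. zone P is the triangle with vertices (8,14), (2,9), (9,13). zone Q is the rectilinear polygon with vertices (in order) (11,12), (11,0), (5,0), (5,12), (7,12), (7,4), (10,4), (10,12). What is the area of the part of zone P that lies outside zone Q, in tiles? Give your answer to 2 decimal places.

|zone P| = 5.5, |zone P∩zone Q| = 1.2786.
|zone P ∖ zone Q| = |zone P| − |zone P∩zone Q| = 5.5 − 1.2786 = 4.22.

4.22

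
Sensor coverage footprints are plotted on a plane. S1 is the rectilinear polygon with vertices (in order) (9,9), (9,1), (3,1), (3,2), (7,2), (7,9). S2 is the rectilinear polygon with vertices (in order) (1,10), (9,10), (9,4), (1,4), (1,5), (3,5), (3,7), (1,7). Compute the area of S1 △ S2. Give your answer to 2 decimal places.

|S1| = 20, |S2| = 44, |S1∩S2| = 10.
|S1 △ S2| = |S1| + |S2| − 2·|S1∩S2| = 20 + 44 − 20 = 44.00.

44.00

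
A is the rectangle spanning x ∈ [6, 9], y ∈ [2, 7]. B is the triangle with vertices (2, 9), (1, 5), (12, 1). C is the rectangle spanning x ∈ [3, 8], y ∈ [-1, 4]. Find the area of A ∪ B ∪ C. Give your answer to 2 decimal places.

53.19

By inclusion–exclusion:
Individual areas: |A| = 15, |B| = 24, |C| = 25.
|A∩B| = 5.8909.
|A∩C|: x∈[6,8], y∈[2,4] → 2·2 = 4.
|B∩C| = 3.2841.
|A∩B∩C| = 2.3636.
|A ∪ B ∪ C| = 64 − 13.175 + 2.3636 = 53.19.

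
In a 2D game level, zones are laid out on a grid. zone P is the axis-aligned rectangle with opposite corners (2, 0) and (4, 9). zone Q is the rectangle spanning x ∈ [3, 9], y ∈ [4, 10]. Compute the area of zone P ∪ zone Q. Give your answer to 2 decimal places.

By inclusion–exclusion:
Individual areas: |zone P| = 18, |zone Q| = 36.
|zone P∩zone Q|: x∈[3,4], y∈[4,9] → 1·5 = 5.
|zone P ∪ zone Q| = 54 − 5 = 49.00.

49.00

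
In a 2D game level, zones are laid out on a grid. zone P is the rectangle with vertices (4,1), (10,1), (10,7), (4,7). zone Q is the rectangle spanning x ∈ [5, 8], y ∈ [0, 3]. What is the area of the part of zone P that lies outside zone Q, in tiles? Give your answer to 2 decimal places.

30.00

|zone P∩zone Q|: x∈[5,8], y∈[1,3] → 3·2 = 6.
|zone P| = 36.
|zone P ∖ zone Q| = |zone P| − |zone P∩zone Q| = 36 − 6 = 30.00.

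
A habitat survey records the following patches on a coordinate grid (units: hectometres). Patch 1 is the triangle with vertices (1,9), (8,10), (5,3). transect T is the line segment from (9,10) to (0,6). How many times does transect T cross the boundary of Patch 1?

The segment meets the boundary at (2.314,7.029), (7.765,9.451).

2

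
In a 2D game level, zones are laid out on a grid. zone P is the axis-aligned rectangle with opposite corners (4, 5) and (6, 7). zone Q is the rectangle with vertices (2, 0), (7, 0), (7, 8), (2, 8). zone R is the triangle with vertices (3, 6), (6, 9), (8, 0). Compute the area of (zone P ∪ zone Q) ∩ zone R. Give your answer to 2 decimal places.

14.24

The region (zone P ∪ zone Q) ∩ zone R is the polygon with vertices (6.222,8), (7,4.5), (7,1.2), (3,6), (5,8).
By the shoelace formula its area is 14.24.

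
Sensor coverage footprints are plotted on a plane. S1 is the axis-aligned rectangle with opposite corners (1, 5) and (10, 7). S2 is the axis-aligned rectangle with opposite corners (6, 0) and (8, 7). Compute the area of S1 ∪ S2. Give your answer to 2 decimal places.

28.00

By inclusion–exclusion:
Individual areas: |S1| = 18, |S2| = 14.
|S1∩S2|: x∈[6,8], y∈[5,7] → 2·2 = 4.
|S1 ∪ S2| = 32 − 4 = 28.00.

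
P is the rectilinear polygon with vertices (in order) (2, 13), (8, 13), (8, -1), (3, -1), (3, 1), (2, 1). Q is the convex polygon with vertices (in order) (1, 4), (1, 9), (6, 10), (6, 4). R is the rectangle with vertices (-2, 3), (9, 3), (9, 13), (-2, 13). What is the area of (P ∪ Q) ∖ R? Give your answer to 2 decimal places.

|P ∪ Q| = 87.1.
|(P ∪ Q) ∩ R| = 65.1.
|(P ∪ Q) ∖ R| = 87.1 − 65.1 = 22.00.

22.00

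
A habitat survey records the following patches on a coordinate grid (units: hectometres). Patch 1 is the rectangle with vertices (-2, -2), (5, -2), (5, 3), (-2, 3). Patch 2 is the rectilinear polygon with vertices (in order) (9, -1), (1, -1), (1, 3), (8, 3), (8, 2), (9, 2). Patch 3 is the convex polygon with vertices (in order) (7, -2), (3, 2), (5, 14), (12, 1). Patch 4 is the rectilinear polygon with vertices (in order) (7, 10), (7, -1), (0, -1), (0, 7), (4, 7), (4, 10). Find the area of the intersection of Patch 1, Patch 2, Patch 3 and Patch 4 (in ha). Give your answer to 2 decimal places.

3.92

The intersection is the polygon with vertices (5,0), (3,2), (3.167,3), (5,3).
By the shoelace formula its area is 3.92.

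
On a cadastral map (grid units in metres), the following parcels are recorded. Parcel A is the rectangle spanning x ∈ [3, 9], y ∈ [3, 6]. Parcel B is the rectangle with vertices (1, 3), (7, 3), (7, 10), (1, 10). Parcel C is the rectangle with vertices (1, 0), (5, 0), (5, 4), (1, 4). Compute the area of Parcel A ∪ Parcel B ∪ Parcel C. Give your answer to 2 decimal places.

By inclusion–exclusion:
Individual areas: |Parcel A| = 18, |Parcel B| = 42, |Parcel C| = 16.
|Parcel A∩Parcel B|: x∈[3,7], y∈[3,6] → 4·3 = 12.
|Parcel A∩Parcel C|: x∈[3,5], y∈[3,4] → 2·1 = 2.
|Parcel B∩Parcel C|: x∈[1,5], y∈[3,4] → 4·1 = 4.
|Parcel A∩Parcel B∩Parcel C| = 2.
|Parcel A ∪ Parcel B ∪ Parcel C| = 76 − 18 + 2 = 60.00.

60.00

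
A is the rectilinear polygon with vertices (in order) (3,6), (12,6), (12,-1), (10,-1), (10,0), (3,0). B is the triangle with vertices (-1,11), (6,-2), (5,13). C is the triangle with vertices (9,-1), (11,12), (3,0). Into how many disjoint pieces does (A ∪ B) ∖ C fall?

(A ∪ B) ∖ C splits into 3 disjoint pieces (area 16.3077, area 0.5897, area 44.4905).

3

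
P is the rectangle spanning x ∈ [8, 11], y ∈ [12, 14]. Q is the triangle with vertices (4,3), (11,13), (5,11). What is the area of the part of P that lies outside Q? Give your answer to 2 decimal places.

|P| = 6, |P∩Q| = 1.15.
|P ∖ Q| = |P| − |P∩Q| = 6 − 1.15 = 4.85.

4.85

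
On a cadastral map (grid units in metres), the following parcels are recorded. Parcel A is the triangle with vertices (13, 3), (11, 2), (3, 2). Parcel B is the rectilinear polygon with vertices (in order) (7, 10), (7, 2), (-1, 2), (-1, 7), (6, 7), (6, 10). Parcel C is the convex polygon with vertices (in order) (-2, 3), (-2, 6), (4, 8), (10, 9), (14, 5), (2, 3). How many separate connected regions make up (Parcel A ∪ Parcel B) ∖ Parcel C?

3

(Parcel A ∪ Parcel B) ∖ Parcel C splits into 3 disjoint pieces (area 13.2833, area 0.6667, area 1.5833).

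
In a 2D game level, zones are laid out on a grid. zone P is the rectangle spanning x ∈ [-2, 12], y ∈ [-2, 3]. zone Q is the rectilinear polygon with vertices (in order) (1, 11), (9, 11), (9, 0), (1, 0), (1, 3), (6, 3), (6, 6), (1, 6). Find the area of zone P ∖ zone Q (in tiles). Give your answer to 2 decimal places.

46.00

|zone P| = 70, |zone P∩zone Q| = 24.
|zone P ∖ zone Q| = |zone P| − |zone P∩zone Q| = 70 − 24 = 46.00.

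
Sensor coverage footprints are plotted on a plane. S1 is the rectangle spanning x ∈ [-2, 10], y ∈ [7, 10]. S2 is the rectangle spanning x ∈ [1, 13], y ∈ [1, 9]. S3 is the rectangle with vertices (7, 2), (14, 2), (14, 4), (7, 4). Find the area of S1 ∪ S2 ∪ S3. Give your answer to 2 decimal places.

By inclusion–exclusion:
Individual areas: |S1| = 36, |S2| = 96, |S3| = 14.
|S1∩S2|: x∈[1,10], y∈[7,9] → 9·2 = 18.
|S1∩S3| = 0 (no overlap).
|S2∩S3|: x∈[7,13], y∈[2,4] → 6·2 = 12.
|S1∩S2∩S3| = 0.
|S1 ∪ S2 ∪ S3| = 146 − 30 + 0 = 116.00.

116.00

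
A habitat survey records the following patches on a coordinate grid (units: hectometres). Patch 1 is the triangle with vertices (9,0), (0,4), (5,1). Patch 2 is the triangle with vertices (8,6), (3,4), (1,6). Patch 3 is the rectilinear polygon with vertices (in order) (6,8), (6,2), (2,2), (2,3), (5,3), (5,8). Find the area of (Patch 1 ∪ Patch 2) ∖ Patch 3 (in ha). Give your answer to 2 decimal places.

|Patch 1 ∪ Patch 2| = 10.5.
|(Patch 1 ∪ Patch 2) ∩ Patch 3| = 1.8417.
|(Patch 1 ∪ Patch 2) ∖ Patch 3| = 10.5 − 1.8417 = 8.66.

8.66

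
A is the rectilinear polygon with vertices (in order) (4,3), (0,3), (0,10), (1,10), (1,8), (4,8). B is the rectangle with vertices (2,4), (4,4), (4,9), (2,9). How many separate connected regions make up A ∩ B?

1

A ∩ B is a single connected region.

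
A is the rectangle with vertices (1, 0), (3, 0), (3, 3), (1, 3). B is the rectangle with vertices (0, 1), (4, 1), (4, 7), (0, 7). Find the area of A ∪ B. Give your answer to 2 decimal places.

26.00

By inclusion–exclusion:
Individual areas: |A| = 6, |B| = 24.
|A∩B|: x∈[1,3], y∈[1,3] → 2·2 = 4.
|A ∪ B| = 30 − 4 = 26.00.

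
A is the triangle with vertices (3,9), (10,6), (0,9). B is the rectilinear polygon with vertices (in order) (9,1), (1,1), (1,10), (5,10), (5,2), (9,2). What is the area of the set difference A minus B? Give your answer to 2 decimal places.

1.76

|A| = 4.5, |A∩B| = 2.7429.
|A ∖ B| = |A| − |A∩B| = 4.5 − 2.7429 = 1.76.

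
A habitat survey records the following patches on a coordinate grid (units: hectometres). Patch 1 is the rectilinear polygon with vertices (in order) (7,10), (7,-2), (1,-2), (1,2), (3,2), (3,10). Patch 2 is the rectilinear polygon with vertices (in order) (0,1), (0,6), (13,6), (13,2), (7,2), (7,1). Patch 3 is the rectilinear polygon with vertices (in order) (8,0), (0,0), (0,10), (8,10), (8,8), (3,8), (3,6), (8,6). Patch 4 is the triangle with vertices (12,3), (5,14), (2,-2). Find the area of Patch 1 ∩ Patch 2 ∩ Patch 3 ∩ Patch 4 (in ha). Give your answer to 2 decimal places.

The intersection is the polygon with vertices (2.562,1), (2.75,2), (3,2), (3,3.333), (3.5,6), (7,6), (7,2), (7,1).
By the shoelace formula its area is 19.68.

19.68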